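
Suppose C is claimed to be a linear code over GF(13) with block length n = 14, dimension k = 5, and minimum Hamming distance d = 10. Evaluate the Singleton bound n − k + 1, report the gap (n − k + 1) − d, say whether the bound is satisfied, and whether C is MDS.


Singleton RHS = n − k + 1 = 10, slack = 0, bound satisfied, MDS.

Singleton bound: d ≤ n − k + 1.
Here n = 14, k = 5, so n − k + 1 = 10.
Given d = 10, check d ≤ 10: YES.
Slack = (n − k + 1) − d = 0.
The code is MDS (slack = 0).
Description: the claimed parameters are [14, 5, 10]_13; such a code would be MDS (meets Singleton bound).


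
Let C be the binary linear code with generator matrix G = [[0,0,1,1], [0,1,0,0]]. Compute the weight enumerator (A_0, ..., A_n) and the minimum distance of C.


Weight distribution: A_0 = 1, A_1 = 1, A_2 = 1, A_3 = 1. Minimum distance d = 1.

Enumerate all 2^2 = 4 messages m ∈ F_2^2.
For each, compute codeword c = mG in F_2^4, then tally its weight.
  m = 00 → c = 0000, weight = 0.
  m = 10 → c = 0011, weight = 2.
  m = 01 → c = 0100, weight = 1.
  m = 11 → c = 0111, weight = 3.
Tally weights:
  weight 0: 1 codewords.
  weight 1: 1 codewords.
  weight 2: 1 codewords.
  weight 3: 1 codewords.
Minimum distance d = smallest w > 0 with A_w > 0 = 1.
Sanity: Σ A_w = 4 = 2^2 = 4 ✓.


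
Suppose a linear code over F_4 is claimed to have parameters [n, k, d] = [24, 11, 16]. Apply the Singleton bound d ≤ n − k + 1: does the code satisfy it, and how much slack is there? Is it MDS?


Singleton RHS = n − k + 1 = 14, slack = -2, bound violated (no such code; not MDS).

Singleton bound: d ≤ n − k + 1.
Here n = 24, k = 11, so n − k + 1 = 14.
Given d = 16, check d ≤ 14: NO.
Slack = (n − k + 1) − d = -2.
The slack is negative: d = 16 exceeds n − k + 1 = 14 by 2, so the Singleton bound is violated and no linear [24, 11, 16]_4 code can exist. In particular it is not MDS (MDS requires d = n − k + 1 exactly).
Description: the claimed parameters are [24, 11, 16]_4; such a code would be impossible (violates the Singleton bound).


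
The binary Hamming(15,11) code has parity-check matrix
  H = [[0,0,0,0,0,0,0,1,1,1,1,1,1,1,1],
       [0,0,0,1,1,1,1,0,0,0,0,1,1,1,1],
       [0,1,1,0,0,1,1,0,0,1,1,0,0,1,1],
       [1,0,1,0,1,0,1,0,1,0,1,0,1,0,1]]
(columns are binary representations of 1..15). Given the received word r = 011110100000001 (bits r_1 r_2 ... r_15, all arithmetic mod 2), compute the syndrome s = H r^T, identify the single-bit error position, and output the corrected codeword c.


s = (1, 0, 0, 0)^T, error position = 8, corrected codeword c = 011110110000001

Compute s = H r^T mod 2 one row at a time:
  s_1 = 0 + 0 + 0 + 0 + 0 + 0 + 0 + 1 = 1 ≡ 1 (mod 2).
  s_2 = 1 + 1 + 0 + 1 + 0 + 0 + 0 + 1 = 4 ≡ 0 (mod 2).
  s_3 = 1 + 1 + 0 + 1 + 0 + 0 + 0 + 1 = 4 ≡ 0 (mod 2).
  s_4 = 0 + 1 + 1 + 1 + 0 + 0 + 0 + 1 = 4 ≡ 0 (mod 2).
s = (1, 0, 0, 0)^T — this equals column 8 of H (binary 1000), so error is at position 8.
Correct: flip bit 8 of r = 011110100000001 to get c = 011110110000001.


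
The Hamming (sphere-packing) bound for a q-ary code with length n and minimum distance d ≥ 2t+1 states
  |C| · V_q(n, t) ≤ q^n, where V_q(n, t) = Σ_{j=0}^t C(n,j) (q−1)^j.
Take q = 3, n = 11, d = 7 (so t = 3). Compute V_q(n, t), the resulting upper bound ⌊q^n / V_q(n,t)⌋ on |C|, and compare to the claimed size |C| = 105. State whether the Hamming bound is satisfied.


V_q(n, t) = 1563, q^n = 177147, Hamming bound = 113, |C| = 105 ≤ bound (satisfied).

Step 1: Compute V_q(n, t) = Σ_{j=0}^3 C(n, j) (q−1)^j.
  j = 0: C(11,0)·(2)^0 = 1·1 = 1.
  j = 1: C(11,1)·(2)^1 = 11·2 = 22.
  j = 2: C(11,2)·(2)^2 = 55·4 = 220.
  j = 3: C(11,3)·(2)^3 = 165·8 = 1320.
  V_q(n, t) = 1 + 22 + 220 + 1320 = 1563.
Step 2: q^n = 3^11 = 177147.
Step 3: Hamming bound ⌊q^n / V_q(n,t)⌋ = ⌊177147/1563⌋ = 113.
Step 4: Compare |C| = 105 to 113: satisfied.
The claimed |C| lies below the Hamming bound.


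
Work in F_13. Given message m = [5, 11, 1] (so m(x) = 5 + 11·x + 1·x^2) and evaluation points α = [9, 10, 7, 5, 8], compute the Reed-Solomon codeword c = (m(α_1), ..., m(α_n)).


c = [3, 7, 1, 7, 1]

Message polynomial: m(x) = 5 + 11·x + 1·x^2 (mod 13).
For each evaluation point α_i, compute m(α_i) mod 13:
  α_1 = 9: Horner steps 1 → 7 → 3, so m(9) = 3.
  α_2 = 10: Horner steps 1 → 8 → 7, so m(10) = 7.
  α_3 = 7: Horner steps 1 → 5 → 1, so m(7) = 1.
  α_4 = 5: Horner steps 1 → 3 → 7, so m(5) = 7.
  α_5 = 8: Horner steps 1 → 6 → 1, so m(8) = 1.
Codeword c = [3, 7, 1, 7, 1] ∈ F_13^5.


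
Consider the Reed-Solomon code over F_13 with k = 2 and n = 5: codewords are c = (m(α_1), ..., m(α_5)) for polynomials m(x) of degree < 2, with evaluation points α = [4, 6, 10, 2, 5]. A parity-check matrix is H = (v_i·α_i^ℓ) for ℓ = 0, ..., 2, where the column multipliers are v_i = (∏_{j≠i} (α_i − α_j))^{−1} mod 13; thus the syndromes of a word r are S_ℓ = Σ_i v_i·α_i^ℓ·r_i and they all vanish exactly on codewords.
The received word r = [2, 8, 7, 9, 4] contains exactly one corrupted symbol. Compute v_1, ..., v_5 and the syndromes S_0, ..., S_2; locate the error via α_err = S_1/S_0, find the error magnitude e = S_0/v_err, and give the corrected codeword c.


S = (6, 4, 7), error at position 5, error magnitude e = 12, c = [2, 8, 7, 9, 5].

Step 1: column multipliers v_i = (∏_{j≠i}(α_i − α_j))^{−1} mod 13.
  i = 1 (α = 4): (4−6)(4−10)(4−2)(4−5) = (−2)·(−6)·2·(−1) = −24 ≡ 2, so v_1 = 2^{−1} = 7 (mod 13).
  i = 2 (α = 6): (6−4)(6−10)(6−2)(6−5) = 2·(−4)·4·1 = −32 ≡ 7, so v_2 = 7^{−1} = 2 (mod 13).
  i = 3 (α = 10): (10−4)(10−6)(10−2)(10−5) = 6·4·8·5 = 960 ≡ 11, so v_3 = 11^{−1} = 6 (mod 13).
  i = 4 (α = 2): (2−4)(2−6)(2−10)(2−5) = (−2)·(−4)·(−8)·(−3) = 192 ≡ 10, so v_4 = 10^{−1} = 4 (mod 13).
  i = 5 (α = 5): (5−4)(5−6)(5−10)(5−2) = 1·(−1)·(−5)·3 = 15 ≡ 2, so v_5 = 2^{−1} = 7 (mod 13).
  v = [7, 2, 6, 4, 7].
Step 2: syndromes of r = [2, 8, 7, 9, 4] (all sums mod 13).
  S_0 = Σ v_i r_i = 7·2 + 2·8 + 6·7 + 4·9 + 7·4 = 136 ≡ 6.
  S_1 = Σ v_i α_i r_i = 7·4·2 + 2·6·8 + 6·10·7 + 4·2·9 + 7·5·4 = 784 ≡ 4.
  α_i^2 mod 13 = [3, 10, 9, 4, 12].
  S_2 = Σ v_i α_i^2 r_i = 7·3·2 + 2·10·8 + 6·9·7 + 4·4·9 + 7·12·4 = 1060 ≡ 7.
  S = (6, 4, 7) ≠ 0, so r is not a codeword (an error is present).
Step 3: locate the error. For a single error e at position i, S_ℓ = v_i·e·α_i^ℓ, so α_err = S_1/S_0.
  S_0^{−1} = 6^{−1} = 11 (mod 13), so α_err = 4·11 = 44 ≡ 5 = α_5. Error position i = 5.
  Consistency check: S_2/S_1 = 7·10 = 70 ≡ 5 = α_err ✓ (single-error assumption holds).
Step 4: error magnitude e = S_0/v_5 = S_0·∏_{j≠5}(α_5 − α_j) = 6·2 = 12 ≡ 12 (mod 13).
Step 5: correct position 5: c_5 = r_5 − e = 4 − 12 ≡ 5 (mod 13). Hence c = [2, 8, 7, 9, 5].
  Check: interpolating c through the α_i gives m(x) = 3 + 3·x (degree < 2) with m(α_i) = c_i for every i, so c is indeed a codeword.


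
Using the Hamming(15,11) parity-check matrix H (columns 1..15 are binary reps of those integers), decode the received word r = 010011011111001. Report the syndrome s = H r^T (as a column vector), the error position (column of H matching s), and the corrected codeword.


s = (0, 0, 1, 0)^T, error position = 2, corrected codeword c = 000011011111001

Compute s = H r^T mod 2 one row at a time:
  s_1 = 1 + 1 + 1 + 1 + 1 + 0 + 0 + 1 = 6 ≡ 0 (mod 2).
  s_2 = 0 + 1 + 1 + 0 + 1 + 0 + 0 + 1 = 4 ≡ 0 (mod 2).
  s_3 = 1 + 0 + 1 + 0 + 1 + 1 + 0 + 1 = 5 ≡ 1 (mod 2).
  s_4 = 0 + 0 + 1 + 0 + 1 + 1 + 0 + 1 = 4 ≡ 0 (mod 2).
s = (0, 0, 1, 0)^T — this equals column 2 of H (binary 0010), so error is at position 2.
Correct: flip bit 2 of r = 010011011111001 to get c = 000011011111001.


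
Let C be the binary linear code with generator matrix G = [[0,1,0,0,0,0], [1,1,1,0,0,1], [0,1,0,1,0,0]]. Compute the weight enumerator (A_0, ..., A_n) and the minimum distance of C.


Weight distribution: A_0 = 1, A_1 = 2, A_2 = 1, A_3 = 1, A_4 = 2, A_5 = 1. Minimum distance d = 1.

Enumerate all 2^3 = 8 messages m ∈ F_2^3.
For each, compute codeword c = mG in F_2^6, then tally its weight.
  m = 000 → c = 000000, weight = 0.
  m = 100 → c = 010000, weight = 1.
  m = 010 → c = 111001, weight = 4.
  m = 110 → c = 101001, weight = 3.
  m = 001 → c = 010100, weight = 2.
  m = 101 → c = 000100, weight = 1.
  m = 011 → c = 101101, weight = 4.
  m = 111 → c = 111101, weight = 5.
Tally weights:
  weight 0: 1 codewords.
  weight 1: 2 codewords.
  weight 2: 1 codewords.
  weight 3: 1 codewords.
  weight 4: 2 codewords.
  weight 5: 1 codewords.
Minimum distance d = smallest w > 0 with A_w > 0 = 1.
Sanity: Σ A_w = 8 = 2^3 = 8 ✓.


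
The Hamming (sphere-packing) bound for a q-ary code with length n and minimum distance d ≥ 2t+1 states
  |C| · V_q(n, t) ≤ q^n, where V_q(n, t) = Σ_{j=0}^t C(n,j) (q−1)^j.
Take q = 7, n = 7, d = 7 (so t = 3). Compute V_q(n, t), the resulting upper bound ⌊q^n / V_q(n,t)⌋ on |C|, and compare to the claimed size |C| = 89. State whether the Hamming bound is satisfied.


V_q(n, t) = 8359, q^n = 823543, Hamming bound = 98, |C| = 89 ≤ bound (satisfied).

Step 1: Compute V_q(n, t) = Σ_{j=0}^3 C(n, j) (q−1)^j.
  j = 0: C(7,0)·(6)^0 = 1·1 = 1.
  j = 1: C(7,1)·(6)^1 = 7·6 = 42.
  j = 2: C(7,2)·(6)^2 = 21·36 = 756.
  j = 3: C(7,3)·(6)^3 = 35·216 = 7560.
  V_q(n, t) = 1 + 42 + 756 + 7560 = 8359.
Step 2: q^n = 7^7 = 823543.
Step 3: Hamming bound ⌊q^n / V_q(n,t)⌋ = ⌊823543/8359⌋ = 98.
Step 4: Compare |C| = 89 to 98: satisfied.
The claimed |C| lies below the Hamming bound.


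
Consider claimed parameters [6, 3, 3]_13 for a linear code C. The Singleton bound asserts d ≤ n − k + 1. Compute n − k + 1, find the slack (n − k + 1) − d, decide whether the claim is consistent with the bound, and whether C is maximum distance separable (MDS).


Singleton RHS = n − k + 1 = 4, slack = 1, bound satisfied, not MDS.

Singleton bound: d ≤ n − k + 1.
Here n = 6, k = 3, so n − k + 1 = 4.
Given d = 3, check d ≤ 4: YES.
Slack = (n − k + 1) − d = 1.
The code is NOT MDS (slack = 1 > 0).
Description: the claimed parameters are [6, 3, 3]_13; such a code would be non-MDS.


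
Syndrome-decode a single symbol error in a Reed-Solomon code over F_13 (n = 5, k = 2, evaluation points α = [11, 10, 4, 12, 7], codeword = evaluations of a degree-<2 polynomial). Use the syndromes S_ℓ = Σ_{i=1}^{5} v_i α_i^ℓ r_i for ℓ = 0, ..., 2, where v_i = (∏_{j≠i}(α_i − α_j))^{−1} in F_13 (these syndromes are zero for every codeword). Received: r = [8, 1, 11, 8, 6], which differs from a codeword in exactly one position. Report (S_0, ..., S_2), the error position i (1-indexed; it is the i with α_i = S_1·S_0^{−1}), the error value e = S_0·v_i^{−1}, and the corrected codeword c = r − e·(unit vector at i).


S = (3, 10, 3), error at position 4, error magnitude e = 6, c = [8, 1, 11, 2, 6].

Step 1: column multipliers v_i = (∏_{j≠i}(α_i − α_j))^{−1} mod 13.
  i = 1 (α = 11): (11−10)(11−4)(11−12)(11−7) = 1·7·(−1)·4 = −28 ≡ 11, so v_1 = 11^{−1} = 6 (mod 13).
  i = 2 (α = 10): (10−11)(10−4)(10−12)(10−7) = (−1)·6·(−2)·3 = 36 ≡ 10, so v_2 = 10^{−1} = 4 (mod 13).
  i = 3 (α = 4): (4−11)(4−10)(4−12)(4−7) = (−7)·(−6)·(−8)·(−3) = 1008 ≡ 7, so v_3 = 7^{−1} = 2 (mod 13).
  i = 4 (α = 12): (12−11)(12−10)(12−4)(12−7) = 1·2·8·5 = 80 ≡ 2, so v_4 = 2^{−1} = 7 (mod 13).
  i = 5 (α = 7): (7−11)(7−10)(7−4)(7−12) = (−4)·(−3)·3·(−5) = −180 ≡ 2, so v_5 = 2^{−1} = 7 (mod 13).
  v = [6, 4, 2, 7, 7].
Step 2: syndromes of r = [8, 1, 11, 8, 6] (all sums mod 13).
  S_0 = Σ v_i r_i = 6·8 + 4·1 + 2·11 + 7·8 + 7·6 = 172 ≡ 3.
  S_1 = Σ v_i α_i r_i = 6·11·8 + 4·10·1 + 2·4·11 + 7·12·8 + 7·7·6 = 1622 ≡ 10.
  α_i^2 mod 13 = [4, 9, 3, 1, 10].
  S_2 = Σ v_i α_i^2 r_i = 6·4·8 + 4·9·1 + 2·3·11 + 7·1·8 + 7·10·6 = 770 ≡ 3.
  S = (3, 10, 3) ≠ 0, so r is not a codeword (an error is present).
Step 3: locate the error. For a single error e at position i, S_ℓ = v_i·e·α_i^ℓ, so α_err = S_1/S_0.
  S_0^{−1} = 3^{−1} = 9 (mod 13), so α_err = 10·9 = 90 ≡ 12 = α_4. Error position i = 4.
  Consistency check: S_2/S_1 = 3·4 = 12 ≡ 12 = α_err ✓ (single-error assumption holds).
Step 4: error magnitude e = S_0/v_4 = S_0·∏_{j≠4}(α_4 − α_j) = 3·2 = 6 ≡ 6 (mod 13).
Step 5: correct position 4: c_4 = r_4 − e = 8 − 6 ≡ 2 (mod 13). Hence c = [8, 1, 11, 2, 6].
  Check: interpolating c through the α_i gives m(x) = 9 + 7·x (degree < 2) with m(α_i) = c_i for every i, so c is indeed a codeword.


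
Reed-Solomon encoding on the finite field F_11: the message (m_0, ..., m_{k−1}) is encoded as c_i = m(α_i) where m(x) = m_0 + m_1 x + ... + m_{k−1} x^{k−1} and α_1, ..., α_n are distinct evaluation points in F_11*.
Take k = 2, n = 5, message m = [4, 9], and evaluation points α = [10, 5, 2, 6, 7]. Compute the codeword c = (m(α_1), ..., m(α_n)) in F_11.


c = [6, 5, 0, 3, 1]

Message polynomial: m(x) = 4 + 9·x (mod 11).
For each evaluation point α_i, compute m(α_i) mod 11:
  α_1 = 10: Horner steps 9 → 6, so m(10) = 6.
  α_2 = 5: Horner steps 9 → 5, so m(5) = 5.
  α_3 = 2: Horner steps 9 → 0, so m(2) = 0.
  α_4 = 6: Horner steps 9 → 3, so m(6) = 3.
  α_5 = 7: Horner steps 9 → 1, so m(7) = 1.
Codeword c = [6, 5, 0, 3, 1] ∈ F_11^5.


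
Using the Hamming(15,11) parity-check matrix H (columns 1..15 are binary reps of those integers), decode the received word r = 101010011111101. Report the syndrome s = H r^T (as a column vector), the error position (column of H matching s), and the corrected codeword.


s = (1, 0, 0, 1)^T, error position = 9, corrected codeword c = 101010010111101

Compute s = H r^T mod 2 one row at a time:
  s_1 = 1 + 1 + 1 + 1 + 1 + 1 + 0 + 1 = 7 ≡ 1 (mod 2).
  s_2 = 0 + 1 + 0 + 0 + 1 + 1 + 0 + 1 = 4 ≡ 0 (mod 2).
  s_3 = 0 + 1 + 0 + 0 + 1 + 1 + 0 + 1 = 4 ≡ 0 (mod 2).
  s_4 = 1 + 1 + 1 + 0 + 1 + 1 + 1 + 1 = 7 ≡ 1 (mod 2).
s = (1, 0, 0, 1)^T — this equals column 9 of H (binary 1001), so error is at position 9.
Correct: flip bit 9 of r = 101010011111101 to get c = 101010010111101.


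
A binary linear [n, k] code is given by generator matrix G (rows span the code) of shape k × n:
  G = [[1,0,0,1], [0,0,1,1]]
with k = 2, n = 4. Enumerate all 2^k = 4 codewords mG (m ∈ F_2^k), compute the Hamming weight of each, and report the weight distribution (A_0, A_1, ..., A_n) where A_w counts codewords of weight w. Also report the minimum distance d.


Weight distribution: A_0 = 1, A_2 = 3. Minimum distance d = 2.

Enumerate all 2^2 = 4 messages m ∈ F_2^2.
For each, compute codeword c = mG in F_2^4, then tally its weight.
  m = 00 → c = 0000, weight = 0.
  m = 10 → c = 1001, weight = 2.
  m = 01 → c = 0011, weight = 2.
  m = 11 → c = 1010, weight = 2.
Tally weights:
  weight 0: 1 codewords.
  weight 2: 3 codewords.
Minimum distance d = smallest w > 0 with A_w > 0 = 2.
Sanity: Σ A_w = 4 = 2^2 = 4 ✓.


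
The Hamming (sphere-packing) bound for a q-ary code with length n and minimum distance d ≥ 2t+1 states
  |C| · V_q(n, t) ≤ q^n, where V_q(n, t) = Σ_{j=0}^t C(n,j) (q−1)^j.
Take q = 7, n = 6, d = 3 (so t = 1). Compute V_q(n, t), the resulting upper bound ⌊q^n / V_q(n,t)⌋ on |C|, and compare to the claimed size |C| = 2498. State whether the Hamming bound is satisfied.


V_q(n, t) = 37, q^n = 117649, Hamming bound = 3179, |C| = 2498 ≤ bound (satisfied).

Step 1: Compute V_q(n, t) = Σ_{j=0}^1 C(n, j) (q−1)^j.
  j = 0: C(6,0)·(6)^0 = 1·1 = 1.
  j = 1: C(6,1)·(6)^1 = 6·6 = 36.
  V_q(n, t) = 1 + 36 = 37.
Step 2: q^n = 7^6 = 117649.
Step 3: Hamming bound ⌊q^n / V_q(n,t)⌋ = ⌊117649/37⌋ = 3179.
Step 4: Compare |C| = 2498 to 3179: satisfied.
The claimed |C| lies below the Hamming bound.


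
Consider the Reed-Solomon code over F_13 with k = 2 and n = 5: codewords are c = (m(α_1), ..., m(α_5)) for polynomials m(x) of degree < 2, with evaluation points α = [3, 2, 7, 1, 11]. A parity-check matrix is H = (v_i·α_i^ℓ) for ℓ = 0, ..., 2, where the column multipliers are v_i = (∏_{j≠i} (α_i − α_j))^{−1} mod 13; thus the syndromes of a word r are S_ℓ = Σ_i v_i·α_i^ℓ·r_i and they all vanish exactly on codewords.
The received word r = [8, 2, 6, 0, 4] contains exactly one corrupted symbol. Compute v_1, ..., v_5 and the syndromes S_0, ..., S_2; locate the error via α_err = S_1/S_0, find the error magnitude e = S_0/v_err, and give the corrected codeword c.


S = (10, 10, 10), error at position 4, error magnitude e = 4, c = [8, 2, 6, 9, 4].

Step 1: column multipliers v_i = (∏_{j≠i}(α_i − α_j))^{−1} mod 13.
  i = 1 (α = 3): (3−2)(3−7)(3−1)(3−11) = 1·(−4)·2·(−8) = 64 ≡ 12, so v_1 = 12^{−1} = 12 (mod 13).
  i = 2 (α = 2): (2−3)(2−7)(2−1)(2−11) = (−1)·(−5)·1·(−9) = −45 ≡ 7, so v_2 = 7^{−1} = 2 (mod 13).
  i = 3 (α = 7): (7−3)(7−2)(7−1)(7−11) = 4·5·6·(−4) = −480 ≡ 1, so v_3 = 1^{−1} = 1 (mod 13).
  i = 4 (α = 1): (1−3)(1−2)(1−7)(1−11) = (−2)·(−1)·(−6)·(−10) = 120 ≡ 3, so v_4 = 3^{−1} = 9 (mod 13).
  i = 5 (α = 11): (11−3)(11−2)(11−7)(11−1) = 8·9·4·10 = 2880 ≡ 7, so v_5 = 7^{−1} = 2 (mod 13).
  v = [12, 2, 1, 9, 2].
Step 2: syndromes of r = [8, 2, 6, 0, 4] (all sums mod 13).
  S_0 = Σ v_i r_i = 12·8 + 2·2 + 1·6 + 9·0 + 2·4 = 114 ≡ 10.
  S_1 = Σ v_i α_i r_i = 12·3·8 + 2·2·2 + 1·7·6 + 9·1·0 + 2·11·4 = 426 ≡ 10.
  α_i^2 mod 13 = [9, 4, 10, 1, 4].
  S_2 = Σ v_i α_i^2 r_i = 12·9·8 + 2·4·2 + 1·10·6 + 9·1·0 + 2·4·4 = 972 ≡ 10.
  S = (10, 10, 10) ≠ 0, so r is not a codeword (an error is present).
Step 3: locate the error. For a single error e at position i, S_ℓ = v_i·e·α_i^ℓ, so α_err = S_1/S_0.
  S_0^{−1} = 10^{−1} = 4 (mod 13), so α_err = 10·4 = 40 ≡ 1 = α_4. Error position i = 4.
  Consistency check: S_2/S_1 = 10·4 = 40 ≡ 1 = α_err ✓ (single-error assumption holds).
Step 4: error magnitude e = S_0/v_4 = S_0·∏_{j≠4}(α_4 − α_j) = 10·3 = 30 ≡ 4 (mod 13).
Step 5: correct position 4: c_4 = r_4 − e = 0 − 4 ≡ 9 (mod 13). Hence c = [8, 2, 6, 9, 4].
  Check: interpolating c through the α_i gives m(x) = 3 + 6·x (degree < 2) with m(α_i) = c_i for every i, so c is indeed a codeword.


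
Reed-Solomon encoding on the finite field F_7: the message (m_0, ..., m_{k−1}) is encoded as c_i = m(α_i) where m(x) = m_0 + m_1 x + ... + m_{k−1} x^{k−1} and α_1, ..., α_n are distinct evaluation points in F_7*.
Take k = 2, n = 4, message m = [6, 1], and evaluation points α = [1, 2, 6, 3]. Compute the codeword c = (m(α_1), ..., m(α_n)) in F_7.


c = [0, 1, 5, 2]

Message polynomial: m(x) = 6 + 1·x (mod 7).
For each evaluation point α_i, compute m(α_i) mod 7:
  α_1 = 1: Horner steps 1 → 0, so m(1) = 0.
  α_2 = 2: Horner steps 1 → 1, so m(2) = 1.
  α_3 = 6: Horner steps 1 → 5, so m(6) = 5.
  α_4 = 3: Horner steps 1 → 2, so m(3) = 2.
Codeword c = [0, 1, 5, 2] ∈ F_7^4.


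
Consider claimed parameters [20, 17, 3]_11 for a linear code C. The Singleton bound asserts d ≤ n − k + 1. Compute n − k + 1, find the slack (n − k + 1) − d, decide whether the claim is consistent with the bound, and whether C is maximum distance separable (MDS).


Singleton RHS = n − k + 1 = 4, slack = 1, bound satisfied, not MDS.

Singleton bound: d ≤ n − k + 1.
Here n = 20, k = 17, so n − k + 1 = 4.
Given d = 3, check d ≤ 4: YES.
Slack = (n − k + 1) − d = 1.
The code is NOT MDS (slack = 1 > 0).
Description: the claimed parameters are [20, 17, 3]_11; such a code would be non-MDS.


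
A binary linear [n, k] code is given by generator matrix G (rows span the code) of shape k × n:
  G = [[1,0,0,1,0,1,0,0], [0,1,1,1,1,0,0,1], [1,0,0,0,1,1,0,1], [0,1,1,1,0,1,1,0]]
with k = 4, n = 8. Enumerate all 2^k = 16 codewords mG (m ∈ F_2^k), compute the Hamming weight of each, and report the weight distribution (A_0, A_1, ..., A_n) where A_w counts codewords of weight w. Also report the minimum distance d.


Weight distribution: A_0 = 1, A_2 = 2, A_3 = 3, A_4 = 3, A_5 = 4, A_6 = 2, A_7 = 1. Minimum distance d = 2.

Enumerate all 2^4 = 16 messages m ∈ F_2^4.
For each, compute codeword c = mG in F_2^8, then tally its weight.
  m = 0000 → c = 00000000, weight = 0.
  m = 1000 → c = 10010100, weight = 3.
  m = 0100 → c = 01111001, weight = 5.
  m = 1100 → c = 11101101, weight = 6.
  m = 0010 → c = 10001101, weight = 4.
  m = 1010 → c = 00011001, weight = 3.
  m = 0110 → c = 11110100, weight = 5.
  m = 1110 → c = 01100000, weight = 2.
  m = 0001 → c = 01110110, weight = 5.
  m = 1001 → c = 11100010, weight = 4.
  m = 0101 → c = 00001111, weight = 4.
  m = 1101 → c = 10011011, weight = 5.
  m = 0011 → c = 11111011, weight = 7.
  m = 1011 → c = 01101111, weight = 6.
  m = 0111 → c = 10000010, weight = 2.
  m = 1111 → c = 00010110, weight = 3.
Tally weights:
  weight 0: 1 codewords.
  weight 2: 2 codewords.
  weight 3: 3 codewords.
  weight 4: 3 codewords.
  weight 5: 4 codewords.
  weight 6: 2 codewords.
  weight 7: 1 codewords.
Minimum distance d = smallest w > 0 with A_w > 0 = 2.
Sanity: Σ A_w = 16 = 2^4 = 16 ✓.


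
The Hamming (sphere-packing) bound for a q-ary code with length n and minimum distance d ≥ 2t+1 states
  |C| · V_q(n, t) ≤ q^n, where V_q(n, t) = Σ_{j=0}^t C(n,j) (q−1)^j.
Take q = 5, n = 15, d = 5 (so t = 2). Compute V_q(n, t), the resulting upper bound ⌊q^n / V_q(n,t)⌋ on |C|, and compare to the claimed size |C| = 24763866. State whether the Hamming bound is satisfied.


V_q(n, t) = 1741, q^n = 30517578125, Hamming bound = 17528764, |C| = 24763866 > bound (violated).

Step 1: Compute V_q(n, t) = Σ_{j=0}^2 C(n, j) (q−1)^j.
  j = 0: C(15,0)·(4)^0 = 1·1 = 1.
  j = 1: C(15,1)·(4)^1 = 15·4 = 60.
  j = 2: C(15,2)·(4)^2 = 105·16 = 1680.
  V_q(n, t) = 1 + 60 + 1680 = 1741.
Step 2: q^n = 5^15 = 30517578125.
Step 3: Hamming bound ⌊q^n / V_q(n,t)⌋ = ⌊30517578125/1741⌋ = 17528764.
Step 4: Compare |C| = 24763866 to 17528764: violated.
The claimed |C| lies above the Hamming bound, so no 5-ary code of length 15 with d ≥ 5 can have 24763866 codewords.


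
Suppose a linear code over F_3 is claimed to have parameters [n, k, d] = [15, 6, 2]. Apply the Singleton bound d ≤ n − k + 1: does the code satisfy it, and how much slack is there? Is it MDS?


Singleton RHS = n − k + 1 = 10, slack = 8, bound satisfied, not MDS.

Singleton bound: d ≤ n − k + 1.
Here n = 15, k = 6, so n − k + 1 = 10.
Given d = 2, check d ≤ 10: YES.
Slack = (n − k + 1) − d = 8.
The code is NOT MDS (slack = 8 > 0).
Description: the claimed parameters are [15, 6, 2]_3; such a code would be non-MDS.


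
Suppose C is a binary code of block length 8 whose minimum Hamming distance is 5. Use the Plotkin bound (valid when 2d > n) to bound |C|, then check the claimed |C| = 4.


Plotkin bound M ≤ 4; given |C| = 4 ≤ bound (satisfied).

Check applicability: 2d = 10, n = 8.
2d − n = 2 > 0, so Plotkin applies.
Compute d/(2d−n) = 5/2 ≈ 2.5000.
⌊d/(2d−n)⌋ = 2.
Plotkin bound: M ≤ 2·2 = 4.
Given |C| = 4, check: satisfied.
This |C| is at the Plotkin bound.


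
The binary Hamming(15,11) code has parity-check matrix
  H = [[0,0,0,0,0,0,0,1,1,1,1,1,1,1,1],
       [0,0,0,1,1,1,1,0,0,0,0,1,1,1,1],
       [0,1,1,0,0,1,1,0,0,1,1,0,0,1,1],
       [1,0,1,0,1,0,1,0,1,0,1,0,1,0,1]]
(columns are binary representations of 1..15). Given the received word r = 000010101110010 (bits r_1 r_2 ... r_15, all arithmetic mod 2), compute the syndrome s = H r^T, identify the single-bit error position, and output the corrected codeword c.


s = (0, 1, 0, 0)^T, error position = 4, corrected codeword c = 000110101110010

Compute s = H r^T mod 2 one row at a time:
  s_1 = 0 + 1 + 1 + 1 + 0 + 0 + 1 + 0 = 4 ≡ 0 (mod 2).
  s_2 = 0 + 1 + 0 + 1 + 0 + 0 + 1 + 0 = 3 ≡ 1 (mod 2).
  s_3 = 0 + 0 + 0 + 1 + 1 + 1 + 1 + 0 = 4 ≡ 0 (mod 2).
  s_4 = 0 + 0 + 1 + 1 + 1 + 1 + 0 + 0 = 4 ≡ 0 (mod 2).
s = (0, 1, 0, 0)^T — this equals column 4 of H (binary 0100), so error is at position 4.
Correct: flip bit 4 of r = 000010101110010 to get c = 000110101110010.


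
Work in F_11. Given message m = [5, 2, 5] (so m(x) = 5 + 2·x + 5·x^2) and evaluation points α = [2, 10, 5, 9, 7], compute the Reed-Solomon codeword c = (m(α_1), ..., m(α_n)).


c = [7, 8, 8, 10, 0]

Message polynomial: m(x) = 5 + 2·x + 5·x^2 (mod 11).
For each evaluation point α_i, compute m(α_i) mod 11:
  α_1 = 2: Horner steps 5 → 1 → 7, so m(2) = 7.
  α_2 = 10: Horner steps 5 → 8 → 8, so m(10) = 8.
  α_3 = 5: Horner steps 5 → 5 → 8, so m(5) = 8.
  α_4 = 9: Horner steps 5 → 3 → 10, so m(9) = 10.
  α_5 = 7: Horner steps 5 → 4 → 0, so m(7) = 0.
Codeword c = [7, 8, 8, 10, 0] ∈ F_11^5.


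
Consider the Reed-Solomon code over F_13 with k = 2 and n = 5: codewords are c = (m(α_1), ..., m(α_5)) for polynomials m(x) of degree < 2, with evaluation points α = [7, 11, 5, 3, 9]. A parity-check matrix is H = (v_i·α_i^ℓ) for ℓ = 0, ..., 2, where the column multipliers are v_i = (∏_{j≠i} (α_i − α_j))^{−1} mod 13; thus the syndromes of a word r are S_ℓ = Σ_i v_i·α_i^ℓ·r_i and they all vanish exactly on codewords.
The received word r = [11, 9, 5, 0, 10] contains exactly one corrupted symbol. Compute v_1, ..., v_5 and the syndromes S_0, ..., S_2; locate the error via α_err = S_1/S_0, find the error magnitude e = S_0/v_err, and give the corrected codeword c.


S = (4, 7, 9), error at position 3, error magnitude e = 6, c = [11, 9, 12, 0, 10].

Step 1: column multipliers v_i = (∏_{j≠i}(α_i − α_j))^{−1} mod 13.
  i = 1 (α = 7): (7−11)(7−5)(7−3)(7−9) = (−4)·2·4·(−2) = 64 ≡ 12, so v_1 = 12^{−1} = 12 (mod 13).
  i = 2 (α = 11): (11−7)(11−5)(11−3)(11−9) = 4·6·8·2 = 384 ≡ 7, so v_2 = 7^{−1} = 2 (mod 13).
  i = 3 (α = 5): (5−7)(5−11)(5−3)(5−9) = (−2)·(−6)·2·(−4) = −96 ≡ 8, so v_3 = 8^{−1} = 5 (mod 13).
  i = 4 (α = 3): (3−7)(3−11)(3−5)(3−9) = (−4)·(−8)·(−2)·(−6) = 384 ≡ 7, so v_4 = 7^{−1} = 2 (mod 13).
  i = 5 (α = 9): (9−7)(9−11)(9−5)(9−3) = 2·(−2)·4·6 = −96 ≡ 8, so v_5 = 8^{−1} = 5 (mod 13).
  v = [12, 2, 5, 2, 5].
Step 2: syndromes of r = [11, 9, 5, 0, 10] (all sums mod 13).
  S_0 = Σ v_i r_i = 12·11 + 2·9 + 5·5 + 2·0 + 5·10 = 225 ≡ 4.
  S_1 = Σ v_i α_i r_i = 12·7·11 + 2·11·9 + 5·5·5 + 2·3·0 + 5·9·10 = 1697 ≡ 7.
  α_i^2 mod 13 = [10, 4, 12, 9, 3].
  S_2 = Σ v_i α_i^2 r_i = 12·10·11 + 2·4·9 + 5·12·5 + 2·9·0 + 5·3·10 = 1842 ≡ 9.
  S = (4, 7, 9) ≠ 0, so r is not a codeword (an error is present).
Step 3: locate the error. For a single error e at position i, S_ℓ = v_i·e·α_i^ℓ, so α_err = S_1/S_0.
  S_0^{−1} = 4^{−1} = 10 (mod 13), so α_err = 7·10 = 70 ≡ 5 = α_3. Error position i = 3.
  Consistency check: S_2/S_1 = 9·2 = 18 ≡ 5 = α_err ✓ (single-error assumption holds).
Step 4: error magnitude e = S_0/v_3 = S_0·∏_{j≠3}(α_3 − α_j) = 4·8 = 32 ≡ 6 (mod 13).
Step 5: correct position 3: c_3 = r_3 − e = 5 − 6 ≡ 12 (mod 13). Hence c = [11, 9, 12, 0, 10].
  Check: interpolating c through the α_i gives m(x) = 8 + 6·x (degree < 2) with m(α_i) = c_i for every i, so c is indeed a codeword.


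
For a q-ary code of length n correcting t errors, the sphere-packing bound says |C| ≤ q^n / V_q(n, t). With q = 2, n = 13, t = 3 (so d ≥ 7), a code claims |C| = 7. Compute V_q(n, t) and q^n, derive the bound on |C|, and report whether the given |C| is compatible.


V_q(n, t) = 378, q^n = 8192, Hamming bound = 21, |C| = 7 ≤ bound (satisfied).

Step 1: Compute V_q(n, t) = Σ_{j=0}^3 C(n, j) (q−1)^j.
  j = 0: C(13,0)·(1)^0 = 1·1 = 1.
  j = 1: C(13,1)·(1)^1 = 13·1 = 13.
  j = 2: C(13,2)·(1)^2 = 78·1 = 78.
  j = 3: C(13,3)·(1)^3 = 286·1 = 286.
  V_q(n, t) = 1 + 13 + 78 + 286 = 378.
Step 2: q^n = 2^13 = 8192.
Step 3: Hamming bound ⌊q^n / V_q(n,t)⌋ = ⌊8192/378⌋ = 21.
Step 4: Compare |C| = 7 to 21: satisfied.
The claimed |C| lies below the Hamming bound.


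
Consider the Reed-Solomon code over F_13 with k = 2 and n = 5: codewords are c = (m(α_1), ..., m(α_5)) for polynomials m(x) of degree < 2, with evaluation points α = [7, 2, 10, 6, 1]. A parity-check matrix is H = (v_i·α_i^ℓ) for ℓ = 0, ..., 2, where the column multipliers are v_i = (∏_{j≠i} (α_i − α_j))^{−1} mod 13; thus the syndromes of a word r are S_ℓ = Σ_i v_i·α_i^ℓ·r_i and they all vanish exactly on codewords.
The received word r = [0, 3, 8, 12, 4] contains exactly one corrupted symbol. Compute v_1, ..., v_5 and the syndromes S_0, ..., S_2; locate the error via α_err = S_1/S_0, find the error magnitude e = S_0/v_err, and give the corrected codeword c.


S = (2, 1, 7), error at position 1, error magnitude e = 2, c = [11, 3, 8, 12, 4].

Step 1: column multipliers v_i = (∏_{j≠i}(α_i − α_j))^{−1} mod 13.
  i = 1 (α = 7): (7−2)(7−10)(7−6)(7−1) = 5·(−3)·1·6 = −90 ≡ 1, so v_1 = 1^{−1} = 1 (mod 13).
  i = 2 (α = 2): (2−7)(2−10)(2−6)(2−1) = (−5)·(−8)·(−4)·1 = −160 ≡ 9, so v_2 = 9^{−1} = 3 (mod 13).
  i = 3 (α = 10): (10−7)(10−2)(10−6)(10−1) = 3·8·4·9 = 864 ≡ 6, so v_3 = 6^{−1} = 11 (mod 13).
  i = 4 (α = 6): (6−7)(6−2)(6−10)(6−1) = (−1)·4·(−4)·5 = 80 ≡ 2, so v_4 = 2^{−1} = 7 (mod 13).
  i = 5 (α = 1): (1−7)(1−2)(1−10)(1−6) = (−6)·(−1)·(−9)·(−5) = 270 ≡ 10, so v_5 = 10^{−1} = 4 (mod 13).
  v = [1, 3, 11, 7, 4].
Step 2: syndromes of r = [0, 3, 8, 12, 4] (all sums mod 13).
  S_0 = Σ v_i r_i = 1·0 + 3·3 + 11·8 + 7·12 + 4·4 = 197 ≡ 2.
  S_1 = Σ v_i α_i r_i = 1·7·0 + 3·2·3 + 11·10·8 + 7·6·12 + 4·1·4 = 1418 ≡ 1.
  α_i^2 mod 13 = [10, 4, 9, 10, 1].
  S_2 = Σ v_i α_i^2 r_i = 1·10·0 + 3·4·3 + 11·9·8 + 7·10·12 + 4·1·4 = 1684 ≡ 7.
  S = (2, 1, 7) ≠ 0, so r is not a codeword (an error is present).
Step 3: locate the error. For a single error e at position i, S_ℓ = v_i·e·α_i^ℓ, so α_err = S_1/S_0.
  S_0^{−1} = 2^{−1} = 7 (mod 13), so α_err = 1·7 = 7 ≡ 7 = α_1. Error position i = 1.
  Consistency check: S_2/S_1 = 7·1 = 7 ≡ 7 = α_err ✓ (single-error assumption holds).
Step 4: error magnitude e = S_0/v_1 = S_0·∏_{j≠1}(α_1 − α_j) = 2·1 = 2 ≡ 2 (mod 13).
Step 5: correct position 1: c_1 = r_1 − e = 0 − 2 ≡ 11 (mod 13). Hence c = [11, 3, 8, 12, 4].
  Check: interpolating c through the α_i gives m(x) = 5 + 12·x (degree < 2) with m(α_i) = c_i for every i, so c is indeed a codeword.


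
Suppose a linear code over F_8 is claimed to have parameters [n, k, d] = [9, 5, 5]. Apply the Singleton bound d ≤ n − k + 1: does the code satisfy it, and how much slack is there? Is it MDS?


Singleton RHS = n − k + 1 = 5, slack = 0, bound satisfied, MDS.

Singleton bound: d ≤ n − k + 1.
Here n = 9, k = 5, so n − k + 1 = 5.
Given d = 5, check d ≤ 5: YES.
Slack = (n − k + 1) − d = 0.
The code is MDS (slack = 0).
Description: the claimed parameters are [9, 5, 5]_8; such a code would be MDS (meets Singleton bound).


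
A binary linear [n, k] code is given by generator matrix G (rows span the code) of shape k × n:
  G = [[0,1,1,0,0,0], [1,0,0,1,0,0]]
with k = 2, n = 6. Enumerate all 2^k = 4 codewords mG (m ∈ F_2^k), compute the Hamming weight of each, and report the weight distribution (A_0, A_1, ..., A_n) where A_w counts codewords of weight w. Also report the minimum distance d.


Weight distribution: A_0 = 1, A_2 = 2, A_4 = 1. Minimum distance d = 2.

Enumerate all 2^2 = 4 messages m ∈ F_2^2.
For each, compute codeword c = mG in F_2^6, then tally its weight.
  m = 00 → c = 000000, weight = 0.
  m = 10 → c = 011000, weight = 2.
  m = 01 → c = 100100, weight = 2.
  m = 11 → c = 111100, weight = 4.
Tally weights:
  weight 0: 1 codewords.
  weight 2: 2 codewords.
  weight 4: 1 codewords.
Minimum distance d = smallest w > 0 with A_w > 0 = 2.
Sanity: Σ A_w = 4 = 2^2 = 4 ✓.


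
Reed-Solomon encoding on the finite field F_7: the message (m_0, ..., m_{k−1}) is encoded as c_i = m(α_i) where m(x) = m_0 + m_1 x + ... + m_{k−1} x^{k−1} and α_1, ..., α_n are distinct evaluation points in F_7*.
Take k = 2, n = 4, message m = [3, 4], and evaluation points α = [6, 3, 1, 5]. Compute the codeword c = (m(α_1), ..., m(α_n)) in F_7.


c = [6, 1, 0, 2]

Message polynomial: m(x) = 3 + 4·x (mod 7).
For each evaluation point α_i, compute m(α_i) mod 7:
  α_1 = 6: Horner steps 4 → 6, so m(6) = 6.
  α_2 = 3: Horner steps 4 → 1, so m(3) = 1.
  α_3 = 1: Horner steps 4 → 0, so m(1) = 0.
  α_4 = 5: Horner steps 4 → 2, so m(5) = 2.
Codeword c = [6, 1, 0, 2] ∈ F_7^4.


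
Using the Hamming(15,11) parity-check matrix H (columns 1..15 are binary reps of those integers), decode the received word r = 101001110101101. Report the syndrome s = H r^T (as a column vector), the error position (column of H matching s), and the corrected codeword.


s = (1, 1, 1, 1)^T, error position = 15, corrected codeword c = 101001110101100

Compute s = H r^T mod 2 one row at a time:
  s_1 = 1 + 0 + 1 + 0 + 1 + 1 + 0 + 1 = 5 ≡ 1 (mod 2).
  s_2 = 0 + 0 + 1 + 1 + 1 + 1 + 0 + 1 = 5 ≡ 1 (mod 2).
  s_3 = 0 + 1 + 1 + 1 + 1 + 0 + 0 + 1 = 5 ≡ 1 (mod 2).
  s_4 = 1 + 1 + 0 + 1 + 0 + 0 + 1 + 1 = 5 ≡ 1 (mod 2).
s = (1, 1, 1, 1)^T — this equals column 15 of H (binary 1111), so error is at position 15.
Correct: flip bit 15 of r = 101001110101101 to get c = 101001110101100.


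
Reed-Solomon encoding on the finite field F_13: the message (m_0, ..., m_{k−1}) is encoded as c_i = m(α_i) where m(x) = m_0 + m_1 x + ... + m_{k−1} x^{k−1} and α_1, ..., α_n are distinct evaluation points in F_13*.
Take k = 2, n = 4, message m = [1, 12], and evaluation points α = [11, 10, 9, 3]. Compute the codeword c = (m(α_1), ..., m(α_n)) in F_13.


c = [3, 4, 5, 11]

Message polynomial: m(x) = 1 + 12·x (mod 13).
For each evaluation point α_i, compute m(α_i) mod 13:
  α_1 = 11: Horner steps 12 → 3, so m(11) = 3.
  α_2 = 10: Horner steps 12 → 4, so m(10) = 4.
  α_3 = 9: Horner steps 12 → 5, so m(9) = 5.
  α_4 = 3: Horner steps 12 → 11, so m(3) = 11.
Codeword c = [3, 4, 5, 11] ∈ F_13^4.


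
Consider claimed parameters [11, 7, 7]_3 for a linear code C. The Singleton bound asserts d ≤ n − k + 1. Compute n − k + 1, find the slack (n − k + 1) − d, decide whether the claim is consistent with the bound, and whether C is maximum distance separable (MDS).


Singleton RHS = n − k + 1 = 5, slack = -2, bound violated (no such code; not MDS).

Singleton bound: d ≤ n − k + 1.
Here n = 11, k = 7, so n − k + 1 = 5.
Given d = 7, check d ≤ 5: NO.
Slack = (n − k + 1) − d = -2.
The slack is negative: d = 7 exceeds n − k + 1 = 5 by 2, so the Singleton bound is violated and no linear [11, 7, 7]_3 code can exist. In particular it is not MDS (MDS requires d = n − k + 1 exactly).
Description: the claimed parameters are [11, 7, 7]_3; such a code would be impossible (violates the Singleton bound).


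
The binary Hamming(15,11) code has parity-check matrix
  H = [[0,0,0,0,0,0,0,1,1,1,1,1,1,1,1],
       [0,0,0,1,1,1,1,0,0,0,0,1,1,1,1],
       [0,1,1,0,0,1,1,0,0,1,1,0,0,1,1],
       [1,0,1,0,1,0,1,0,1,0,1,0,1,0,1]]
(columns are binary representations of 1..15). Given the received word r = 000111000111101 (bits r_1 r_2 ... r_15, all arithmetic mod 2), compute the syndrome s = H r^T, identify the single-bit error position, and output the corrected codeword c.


s = (1, 0, 0, 0)^T, error position = 8, corrected codeword c = 000111010111101

Compute s = H r^T mod 2 one row at a time:
  s_1 = 0 + 0 + 1 + 1 + 1 + 1 + 0 + 1 = 5 ≡ 1 (mod 2).
  s_2 = 1 + 1 + 1 + 0 + 1 + 1 + 0 + 1 = 6 ≡ 0 (mod 2).
  s_3 = 0 + 0 + 1 + 0 + 1 + 1 + 0 + 1 = 4 ≡ 0 (mod 2).
  s_4 = 0 + 0 + 1 + 0 + 0 + 1 + 1 + 1 = 4 ≡ 0 (mod 2).
s = (1, 0, 0, 0)^T — this equals column 8 of H (binary 1000), so error is at position 8.
Correct: flip bit 8 of r = 000111000111101 to get c = 000111010111101.


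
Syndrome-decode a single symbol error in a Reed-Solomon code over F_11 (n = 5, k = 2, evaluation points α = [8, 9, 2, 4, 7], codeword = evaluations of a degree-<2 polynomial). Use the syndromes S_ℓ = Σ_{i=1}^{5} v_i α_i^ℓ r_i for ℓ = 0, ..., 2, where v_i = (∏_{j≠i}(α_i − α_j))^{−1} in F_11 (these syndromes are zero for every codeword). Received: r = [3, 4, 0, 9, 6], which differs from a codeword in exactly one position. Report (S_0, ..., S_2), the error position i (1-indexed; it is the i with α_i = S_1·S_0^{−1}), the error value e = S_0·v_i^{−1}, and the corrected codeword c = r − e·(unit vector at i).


S = (1, 8, 9), error at position 1, error magnitude e = 9, c = [5, 4, 0, 9, 6].

Step 1: column multipliers v_i = (∏_{j≠i}(α_i − α_j))^{−1} mod 11.
  i = 1 (α = 8): (8−9)(8−2)(8−4)(8−7) = (−1)·6·4·1 = −24 ≡ 9, so v_1 = 9^{−1} = 5 (mod 11).
  i = 2 (α = 9): (9−8)(9−2)(9−4)(9−7) = 1·7·5·2 = 70 ≡ 4, so v_2 = 4^{−1} = 3 (mod 11).
  i = 3 (α = 2): (2−8)(2−9)(2−4)(2−7) = (−6)·(−7)·(−2)·(−5) = 420 ≡ 2, so v_3 = 2^{−1} = 6 (mod 11).
  i = 4 (α = 4): (4−8)(4−9)(4−2)(4−7) = (−4)·(−5)·2·(−3) = −120 ≡ 1, so v_4 = 1^{−1} = 1 (mod 11).
  i = 5 (α = 7): (7−8)(7−9)(7−2)(7−4) = (−1)·(−2)·5·3 = 30 ≡ 8, so v_5 = 8^{−1} = 7 (mod 11).
  v = [5, 3, 6, 1, 7].
Step 2: syndromes of r = [3, 4, 0, 9, 6] (all sums mod 11).
  S_0 = Σ v_i r_i = 5·3 + 3·4 + 6·0 + 1·9 + 7·6 = 78 ≡ 1.
  S_1 = Σ v_i α_i r_i = 5·8·3 + 3·9·4 + 6·2·0 + 1·4·9 + 7·7·6 = 558 ≡ 8.
  α_i^2 mod 11 = [9, 4, 4, 5, 5].
  S_2 = Σ v_i α_i^2 r_i = 5·9·3 + 3·4·4 + 6·4·0 + 1·5·9 + 7·5·6 = 438 ≡ 9.
  S = (1, 8, 9) ≠ 0, so r is not a codeword (an error is present).
Step 3: locate the error. For a single error e at position i, S_ℓ = v_i·e·α_i^ℓ, so α_err = S_1/S_0.
  S_0^{−1} = 1^{−1} = 1 (mod 11), so α_err = 8·1 = 8 ≡ 8 = α_1. Error position i = 1.
  Consistency check: S_2/S_1 = 9·7 = 63 ≡ 8 = α_err ✓ (single-error assumption holds).
Step 4: error magnitude e = S_0/v_1 = S_0·∏_{j≠1}(α_1 − α_j) = 1·9 = 9 ≡ 9 (mod 11).
Step 5: correct position 1: c_1 = r_1 − e = 3 − 9 ≡ 5 (mod 11). Hence c = [5, 4, 0, 9, 6].
  Check: interpolating c through the α_i gives m(x) = 2 + 10·x (degree < 2) with m(α_i) = c_i for every i, so c is indeed a codeword.


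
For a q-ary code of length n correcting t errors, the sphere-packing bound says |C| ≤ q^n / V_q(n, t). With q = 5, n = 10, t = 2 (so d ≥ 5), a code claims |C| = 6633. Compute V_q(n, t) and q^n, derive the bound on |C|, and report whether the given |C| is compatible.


V_q(n, t) = 761, q^n = 9765625, Hamming bound = 12832, |C| = 6633 ≤ bound (satisfied).

Step 1: Compute V_q(n, t) = Σ_{j=0}^2 C(n, j) (q−1)^j.
  j = 0: C(10,0)·(4)^0 = 1·1 = 1.
  j = 1: C(10,1)·(4)^1 = 10·4 = 40.
  j = 2: C(10,2)·(4)^2 = 45·16 = 720.
  V_q(n, t) = 1 + 40 + 720 = 761.
Step 2: q^n = 5^10 = 9765625.
Step 3: Hamming bound ⌊q^n / V_q(n,t)⌋ = ⌊9765625/761⌋ = 12832.
Step 4: Compare |C| = 6633 to 12832: satisfied.
The claimed |C| lies below the Hamming bound.


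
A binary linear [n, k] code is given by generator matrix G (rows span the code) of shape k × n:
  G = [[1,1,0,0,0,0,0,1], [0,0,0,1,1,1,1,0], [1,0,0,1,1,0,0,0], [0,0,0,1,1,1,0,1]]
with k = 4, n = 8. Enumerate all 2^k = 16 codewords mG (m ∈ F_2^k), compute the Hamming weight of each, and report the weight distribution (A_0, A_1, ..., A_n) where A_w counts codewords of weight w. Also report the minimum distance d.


Weight distribution: A_0 = 1, A_2 = 2, A_3 = 5, A_4 = 5, A_5 = 2, A_7 = 1. Minimum distance d = 2.

Enumerate all 2^4 = 16 messages m ∈ F_2^4.
For each, compute codeword c = mG in F_2^8, then tally its weight.
  m = 0000 → c = 00000000, weight = 0.
  m = 1000 → c = 11000001, weight = 3.
  m = 0100 → c = 00011110, weight = 4.
  m = 1100 → c = 11011111, weight = 7.
  m = 0010 → c = 10011000, weight = 3.
  m = 1010 → c = 01011001, weight = 4.
  m = 0110 → c = 10000110, weight = 3.
  m = 1110 → c = 01000111, weight = 4.
  m = 0001 → c = 00011101, weight = 4.
  m = 1001 → c = 11011100, weight = 5.
  m = 0101 → c = 00000011, weight = 2.
  m = 1101 → c = 11000010, weight = 3.
  m = 0011 → c = 10000101, weight = 3.
  m = 1011 → c = 01000100, weight = 2.
  m = 0111 → c = 10011011, weight = 5.
  m = 1111 → c = 01011010, weight = 4.
Tally weights:
  weight 0: 1 codewords.
  weight 2: 2 codewords.
  weight 3: 5 codewords.
  weight 4: 5 codewords.
  weight 5: 2 codewords.
  weight 7: 1 codewords.
Minimum distance d = smallest w > 0 with A_w > 0 = 2.
Sanity: Σ A_w = 16 = 2^4 = 16 ✓.
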